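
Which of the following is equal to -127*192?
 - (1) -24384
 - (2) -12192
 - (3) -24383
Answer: 1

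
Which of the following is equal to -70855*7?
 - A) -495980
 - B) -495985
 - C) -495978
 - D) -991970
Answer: B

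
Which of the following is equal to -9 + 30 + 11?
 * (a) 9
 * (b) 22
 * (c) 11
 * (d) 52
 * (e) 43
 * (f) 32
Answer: f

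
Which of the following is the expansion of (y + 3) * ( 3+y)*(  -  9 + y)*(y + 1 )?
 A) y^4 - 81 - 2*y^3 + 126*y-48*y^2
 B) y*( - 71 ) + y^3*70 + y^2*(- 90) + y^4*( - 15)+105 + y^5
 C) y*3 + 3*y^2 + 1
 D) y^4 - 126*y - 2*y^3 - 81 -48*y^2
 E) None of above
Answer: D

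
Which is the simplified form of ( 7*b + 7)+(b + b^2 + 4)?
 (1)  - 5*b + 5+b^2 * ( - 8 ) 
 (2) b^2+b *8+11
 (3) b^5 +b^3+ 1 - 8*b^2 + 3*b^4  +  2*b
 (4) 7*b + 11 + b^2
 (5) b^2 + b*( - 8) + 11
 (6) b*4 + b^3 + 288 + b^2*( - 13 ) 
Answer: 2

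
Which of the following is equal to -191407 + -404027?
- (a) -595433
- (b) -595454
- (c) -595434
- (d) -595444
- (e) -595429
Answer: c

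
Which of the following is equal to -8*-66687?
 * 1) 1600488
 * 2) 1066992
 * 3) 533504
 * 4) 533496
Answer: 4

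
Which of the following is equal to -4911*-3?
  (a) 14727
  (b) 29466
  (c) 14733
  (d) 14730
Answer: c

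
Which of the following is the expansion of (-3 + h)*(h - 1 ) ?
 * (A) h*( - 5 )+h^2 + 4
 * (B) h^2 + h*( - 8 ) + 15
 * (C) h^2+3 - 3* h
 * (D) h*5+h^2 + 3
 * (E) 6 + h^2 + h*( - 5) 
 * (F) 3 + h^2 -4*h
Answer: F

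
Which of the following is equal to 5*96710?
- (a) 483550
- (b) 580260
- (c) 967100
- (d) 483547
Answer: a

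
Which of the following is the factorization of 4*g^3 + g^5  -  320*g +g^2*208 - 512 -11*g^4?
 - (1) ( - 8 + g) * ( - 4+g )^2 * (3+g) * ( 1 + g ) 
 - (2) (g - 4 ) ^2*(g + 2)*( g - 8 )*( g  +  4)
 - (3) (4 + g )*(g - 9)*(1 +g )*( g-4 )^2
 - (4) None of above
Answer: 4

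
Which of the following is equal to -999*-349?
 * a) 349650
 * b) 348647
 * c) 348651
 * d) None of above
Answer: c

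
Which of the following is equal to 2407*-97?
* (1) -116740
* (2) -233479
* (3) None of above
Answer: 2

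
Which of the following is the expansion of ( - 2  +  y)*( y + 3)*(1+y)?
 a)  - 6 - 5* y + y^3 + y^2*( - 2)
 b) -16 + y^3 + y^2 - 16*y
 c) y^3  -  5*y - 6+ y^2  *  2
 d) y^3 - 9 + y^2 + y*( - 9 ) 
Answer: c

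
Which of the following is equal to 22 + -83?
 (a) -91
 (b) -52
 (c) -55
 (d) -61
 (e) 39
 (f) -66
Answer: d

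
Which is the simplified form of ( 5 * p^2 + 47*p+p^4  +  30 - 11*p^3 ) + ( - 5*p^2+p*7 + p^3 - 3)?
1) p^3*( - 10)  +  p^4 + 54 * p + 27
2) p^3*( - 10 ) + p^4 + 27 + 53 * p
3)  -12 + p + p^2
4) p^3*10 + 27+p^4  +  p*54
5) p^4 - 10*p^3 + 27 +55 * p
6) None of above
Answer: 1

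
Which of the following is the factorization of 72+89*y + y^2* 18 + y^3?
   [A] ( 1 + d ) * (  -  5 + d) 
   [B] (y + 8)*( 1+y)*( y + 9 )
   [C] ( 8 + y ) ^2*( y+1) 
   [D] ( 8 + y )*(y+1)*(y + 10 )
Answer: B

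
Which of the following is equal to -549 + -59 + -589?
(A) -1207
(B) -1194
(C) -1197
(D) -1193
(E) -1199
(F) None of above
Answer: C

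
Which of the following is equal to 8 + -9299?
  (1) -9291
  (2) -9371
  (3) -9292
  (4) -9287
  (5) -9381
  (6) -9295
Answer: 1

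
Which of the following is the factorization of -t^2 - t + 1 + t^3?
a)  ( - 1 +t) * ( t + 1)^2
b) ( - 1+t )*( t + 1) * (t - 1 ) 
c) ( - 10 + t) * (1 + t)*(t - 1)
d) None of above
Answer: b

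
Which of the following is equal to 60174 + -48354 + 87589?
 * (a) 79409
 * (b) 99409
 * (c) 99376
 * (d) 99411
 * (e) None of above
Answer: b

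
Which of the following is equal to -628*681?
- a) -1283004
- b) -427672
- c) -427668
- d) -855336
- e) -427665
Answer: c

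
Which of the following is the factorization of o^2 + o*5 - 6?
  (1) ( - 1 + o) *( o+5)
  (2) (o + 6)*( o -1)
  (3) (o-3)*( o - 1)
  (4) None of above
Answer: 2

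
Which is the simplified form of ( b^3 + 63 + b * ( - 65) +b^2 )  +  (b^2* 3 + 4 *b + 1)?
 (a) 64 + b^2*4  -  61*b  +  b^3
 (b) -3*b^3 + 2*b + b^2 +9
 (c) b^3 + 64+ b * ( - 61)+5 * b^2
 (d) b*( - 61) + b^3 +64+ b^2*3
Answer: a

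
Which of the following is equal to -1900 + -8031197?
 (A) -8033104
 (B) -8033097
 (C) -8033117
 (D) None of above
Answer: B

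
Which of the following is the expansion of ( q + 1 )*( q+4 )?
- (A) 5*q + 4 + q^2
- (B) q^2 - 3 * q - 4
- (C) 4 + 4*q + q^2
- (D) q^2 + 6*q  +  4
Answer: A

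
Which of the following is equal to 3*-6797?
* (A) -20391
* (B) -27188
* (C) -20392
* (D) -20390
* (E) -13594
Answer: A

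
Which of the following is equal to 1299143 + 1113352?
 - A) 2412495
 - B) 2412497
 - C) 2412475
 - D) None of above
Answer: A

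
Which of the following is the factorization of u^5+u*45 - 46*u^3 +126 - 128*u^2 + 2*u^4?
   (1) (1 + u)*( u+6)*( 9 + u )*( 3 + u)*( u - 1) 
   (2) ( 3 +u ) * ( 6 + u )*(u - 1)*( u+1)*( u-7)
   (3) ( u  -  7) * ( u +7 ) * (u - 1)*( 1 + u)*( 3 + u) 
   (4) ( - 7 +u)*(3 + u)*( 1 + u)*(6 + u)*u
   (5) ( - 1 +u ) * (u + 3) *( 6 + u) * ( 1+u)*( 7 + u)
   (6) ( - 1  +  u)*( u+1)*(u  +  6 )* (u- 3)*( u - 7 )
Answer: 2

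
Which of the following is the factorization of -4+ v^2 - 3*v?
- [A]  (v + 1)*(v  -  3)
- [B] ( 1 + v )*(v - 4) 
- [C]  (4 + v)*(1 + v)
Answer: B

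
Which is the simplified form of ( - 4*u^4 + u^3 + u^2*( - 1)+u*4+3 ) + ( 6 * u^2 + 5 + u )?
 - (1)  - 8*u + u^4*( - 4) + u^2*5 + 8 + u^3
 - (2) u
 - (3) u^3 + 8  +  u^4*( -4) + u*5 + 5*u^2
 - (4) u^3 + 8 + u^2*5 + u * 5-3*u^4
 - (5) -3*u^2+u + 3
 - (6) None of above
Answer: 3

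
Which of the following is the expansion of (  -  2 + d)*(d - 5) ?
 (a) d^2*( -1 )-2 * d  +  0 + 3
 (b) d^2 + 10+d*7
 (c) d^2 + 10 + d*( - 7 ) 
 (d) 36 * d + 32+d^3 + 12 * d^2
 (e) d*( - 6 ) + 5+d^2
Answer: c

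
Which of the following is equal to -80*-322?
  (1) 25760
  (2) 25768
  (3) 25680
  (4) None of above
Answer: 1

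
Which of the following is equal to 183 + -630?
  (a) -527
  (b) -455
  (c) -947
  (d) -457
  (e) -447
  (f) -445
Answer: e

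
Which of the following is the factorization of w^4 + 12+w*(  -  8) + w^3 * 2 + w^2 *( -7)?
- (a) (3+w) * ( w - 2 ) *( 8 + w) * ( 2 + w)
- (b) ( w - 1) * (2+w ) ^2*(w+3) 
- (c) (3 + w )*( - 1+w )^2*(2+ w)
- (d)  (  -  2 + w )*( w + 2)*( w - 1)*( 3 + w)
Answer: d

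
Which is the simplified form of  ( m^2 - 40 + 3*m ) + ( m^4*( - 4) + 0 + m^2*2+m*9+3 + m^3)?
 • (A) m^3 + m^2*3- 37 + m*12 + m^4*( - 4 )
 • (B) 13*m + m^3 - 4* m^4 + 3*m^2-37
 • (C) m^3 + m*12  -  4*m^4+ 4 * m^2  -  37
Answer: A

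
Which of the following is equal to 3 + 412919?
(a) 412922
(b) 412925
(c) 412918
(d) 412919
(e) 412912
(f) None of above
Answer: a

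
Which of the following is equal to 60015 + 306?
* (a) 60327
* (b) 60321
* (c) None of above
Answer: b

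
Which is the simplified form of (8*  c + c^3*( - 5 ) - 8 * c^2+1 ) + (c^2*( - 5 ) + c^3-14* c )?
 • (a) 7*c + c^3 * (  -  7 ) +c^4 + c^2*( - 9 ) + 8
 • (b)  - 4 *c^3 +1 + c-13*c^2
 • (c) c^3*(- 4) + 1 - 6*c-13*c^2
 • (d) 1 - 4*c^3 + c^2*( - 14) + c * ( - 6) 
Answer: c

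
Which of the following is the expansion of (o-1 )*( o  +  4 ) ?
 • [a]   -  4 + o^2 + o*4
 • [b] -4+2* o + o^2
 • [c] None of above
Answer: c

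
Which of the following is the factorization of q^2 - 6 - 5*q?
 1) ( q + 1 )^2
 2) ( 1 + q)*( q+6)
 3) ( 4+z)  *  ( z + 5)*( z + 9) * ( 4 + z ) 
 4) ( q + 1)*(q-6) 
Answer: 4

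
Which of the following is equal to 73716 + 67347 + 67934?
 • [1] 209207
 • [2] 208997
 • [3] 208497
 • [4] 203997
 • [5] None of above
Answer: 2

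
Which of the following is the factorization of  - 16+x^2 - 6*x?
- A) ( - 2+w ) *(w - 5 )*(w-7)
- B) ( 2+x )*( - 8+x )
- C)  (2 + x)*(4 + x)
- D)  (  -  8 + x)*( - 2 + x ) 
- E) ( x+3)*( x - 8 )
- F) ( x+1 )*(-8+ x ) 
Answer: B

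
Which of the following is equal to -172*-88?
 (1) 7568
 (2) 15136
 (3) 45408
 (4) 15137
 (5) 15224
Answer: 2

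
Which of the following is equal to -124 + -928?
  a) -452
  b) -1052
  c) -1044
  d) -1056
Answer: b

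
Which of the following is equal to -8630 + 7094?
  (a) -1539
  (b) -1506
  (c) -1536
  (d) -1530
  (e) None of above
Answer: c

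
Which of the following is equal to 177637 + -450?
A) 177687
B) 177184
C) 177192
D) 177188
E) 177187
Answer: E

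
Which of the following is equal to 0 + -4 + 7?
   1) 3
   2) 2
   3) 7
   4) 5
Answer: 1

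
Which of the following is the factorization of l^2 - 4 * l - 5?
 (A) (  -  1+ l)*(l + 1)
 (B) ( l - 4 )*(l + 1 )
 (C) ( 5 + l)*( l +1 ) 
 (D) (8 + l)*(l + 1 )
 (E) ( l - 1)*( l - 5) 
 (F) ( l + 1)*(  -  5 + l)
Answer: F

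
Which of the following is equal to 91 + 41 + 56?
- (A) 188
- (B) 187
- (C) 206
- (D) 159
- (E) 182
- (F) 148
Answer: A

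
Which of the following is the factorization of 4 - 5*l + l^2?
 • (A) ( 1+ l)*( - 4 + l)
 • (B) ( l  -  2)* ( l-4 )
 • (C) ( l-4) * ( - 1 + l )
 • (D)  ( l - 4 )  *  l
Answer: C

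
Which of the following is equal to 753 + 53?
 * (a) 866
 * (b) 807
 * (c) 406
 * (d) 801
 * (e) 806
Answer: e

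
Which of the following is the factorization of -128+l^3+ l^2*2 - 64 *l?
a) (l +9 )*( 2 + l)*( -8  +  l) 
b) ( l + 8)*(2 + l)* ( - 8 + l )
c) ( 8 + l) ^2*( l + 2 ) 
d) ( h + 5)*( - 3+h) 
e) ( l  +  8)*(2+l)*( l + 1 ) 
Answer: b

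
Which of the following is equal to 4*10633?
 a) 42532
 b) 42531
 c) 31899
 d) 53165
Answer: a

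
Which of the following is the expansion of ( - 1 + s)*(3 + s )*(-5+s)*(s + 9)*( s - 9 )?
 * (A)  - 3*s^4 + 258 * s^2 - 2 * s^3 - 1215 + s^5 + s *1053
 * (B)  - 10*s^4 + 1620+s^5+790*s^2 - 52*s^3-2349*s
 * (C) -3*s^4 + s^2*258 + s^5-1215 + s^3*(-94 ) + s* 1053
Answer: C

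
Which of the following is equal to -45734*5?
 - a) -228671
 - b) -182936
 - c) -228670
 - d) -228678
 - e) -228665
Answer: c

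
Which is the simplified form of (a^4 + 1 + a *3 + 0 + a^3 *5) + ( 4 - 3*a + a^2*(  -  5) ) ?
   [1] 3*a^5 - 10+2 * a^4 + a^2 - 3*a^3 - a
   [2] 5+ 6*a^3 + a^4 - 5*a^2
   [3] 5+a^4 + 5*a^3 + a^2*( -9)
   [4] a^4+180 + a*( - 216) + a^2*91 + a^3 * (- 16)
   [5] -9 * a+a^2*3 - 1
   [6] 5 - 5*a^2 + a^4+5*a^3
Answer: 6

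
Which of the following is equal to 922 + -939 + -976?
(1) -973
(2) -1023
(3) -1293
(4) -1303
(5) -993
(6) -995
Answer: 5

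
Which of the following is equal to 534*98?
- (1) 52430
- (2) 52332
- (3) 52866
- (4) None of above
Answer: 2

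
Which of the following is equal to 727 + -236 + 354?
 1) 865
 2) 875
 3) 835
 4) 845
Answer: 4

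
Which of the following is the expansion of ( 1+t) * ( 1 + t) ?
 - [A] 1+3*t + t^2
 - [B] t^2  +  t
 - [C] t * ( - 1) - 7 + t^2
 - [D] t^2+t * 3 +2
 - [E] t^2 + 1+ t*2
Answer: E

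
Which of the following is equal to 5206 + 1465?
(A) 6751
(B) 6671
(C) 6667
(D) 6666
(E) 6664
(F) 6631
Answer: B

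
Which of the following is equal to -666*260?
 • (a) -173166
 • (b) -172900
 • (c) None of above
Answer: c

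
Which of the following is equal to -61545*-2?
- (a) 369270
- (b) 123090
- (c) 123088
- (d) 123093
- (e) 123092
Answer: b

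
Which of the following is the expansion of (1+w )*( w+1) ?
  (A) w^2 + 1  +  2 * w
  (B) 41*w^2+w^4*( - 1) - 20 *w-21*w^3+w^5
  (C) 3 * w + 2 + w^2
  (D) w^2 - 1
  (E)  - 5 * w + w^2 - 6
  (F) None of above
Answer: A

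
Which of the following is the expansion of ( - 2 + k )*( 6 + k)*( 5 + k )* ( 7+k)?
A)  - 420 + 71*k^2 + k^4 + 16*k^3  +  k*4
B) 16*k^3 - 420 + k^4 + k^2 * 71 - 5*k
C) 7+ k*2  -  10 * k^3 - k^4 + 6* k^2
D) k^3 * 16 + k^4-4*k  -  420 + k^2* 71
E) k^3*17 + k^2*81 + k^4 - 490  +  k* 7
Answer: D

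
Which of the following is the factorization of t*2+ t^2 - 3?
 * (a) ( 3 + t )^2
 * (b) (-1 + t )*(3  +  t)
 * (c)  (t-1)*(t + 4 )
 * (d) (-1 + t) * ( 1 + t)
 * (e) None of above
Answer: b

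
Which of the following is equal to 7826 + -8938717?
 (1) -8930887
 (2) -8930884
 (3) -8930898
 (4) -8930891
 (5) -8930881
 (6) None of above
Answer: 4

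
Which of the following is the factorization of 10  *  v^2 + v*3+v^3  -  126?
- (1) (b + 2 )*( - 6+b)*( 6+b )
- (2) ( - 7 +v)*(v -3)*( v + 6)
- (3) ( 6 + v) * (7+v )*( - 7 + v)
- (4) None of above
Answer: 4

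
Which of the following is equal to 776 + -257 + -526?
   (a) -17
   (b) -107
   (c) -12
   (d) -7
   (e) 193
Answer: d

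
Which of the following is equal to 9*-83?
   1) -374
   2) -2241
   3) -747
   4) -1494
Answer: 3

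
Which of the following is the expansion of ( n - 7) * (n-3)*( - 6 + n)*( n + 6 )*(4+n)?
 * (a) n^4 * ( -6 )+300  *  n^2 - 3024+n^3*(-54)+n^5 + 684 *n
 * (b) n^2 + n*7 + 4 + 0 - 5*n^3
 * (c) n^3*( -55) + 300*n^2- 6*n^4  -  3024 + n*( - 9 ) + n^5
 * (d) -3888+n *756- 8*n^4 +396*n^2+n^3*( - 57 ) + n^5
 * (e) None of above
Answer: e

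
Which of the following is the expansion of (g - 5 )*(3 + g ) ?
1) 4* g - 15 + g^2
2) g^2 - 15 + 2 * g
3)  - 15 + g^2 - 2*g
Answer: 3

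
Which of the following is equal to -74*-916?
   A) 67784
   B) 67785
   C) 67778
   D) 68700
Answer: A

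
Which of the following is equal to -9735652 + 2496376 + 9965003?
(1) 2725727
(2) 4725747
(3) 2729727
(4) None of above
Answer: 1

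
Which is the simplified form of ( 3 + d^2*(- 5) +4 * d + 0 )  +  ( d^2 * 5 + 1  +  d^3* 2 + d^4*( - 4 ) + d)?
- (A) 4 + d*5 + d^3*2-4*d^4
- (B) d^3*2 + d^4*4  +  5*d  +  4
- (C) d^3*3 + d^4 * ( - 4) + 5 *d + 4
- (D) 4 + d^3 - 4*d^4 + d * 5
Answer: A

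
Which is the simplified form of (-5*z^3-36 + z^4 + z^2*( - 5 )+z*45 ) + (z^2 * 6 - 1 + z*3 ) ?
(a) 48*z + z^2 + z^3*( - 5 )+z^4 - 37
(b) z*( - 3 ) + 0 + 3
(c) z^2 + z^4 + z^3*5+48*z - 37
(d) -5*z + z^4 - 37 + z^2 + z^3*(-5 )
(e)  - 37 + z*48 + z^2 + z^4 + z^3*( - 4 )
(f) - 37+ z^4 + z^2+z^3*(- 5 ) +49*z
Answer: a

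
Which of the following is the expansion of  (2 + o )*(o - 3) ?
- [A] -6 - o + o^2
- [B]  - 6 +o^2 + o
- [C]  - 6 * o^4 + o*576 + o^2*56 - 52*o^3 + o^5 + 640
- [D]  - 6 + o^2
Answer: A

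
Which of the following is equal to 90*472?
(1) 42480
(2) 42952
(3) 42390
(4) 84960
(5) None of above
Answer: 1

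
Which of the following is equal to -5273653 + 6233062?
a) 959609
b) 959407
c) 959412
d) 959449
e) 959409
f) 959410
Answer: e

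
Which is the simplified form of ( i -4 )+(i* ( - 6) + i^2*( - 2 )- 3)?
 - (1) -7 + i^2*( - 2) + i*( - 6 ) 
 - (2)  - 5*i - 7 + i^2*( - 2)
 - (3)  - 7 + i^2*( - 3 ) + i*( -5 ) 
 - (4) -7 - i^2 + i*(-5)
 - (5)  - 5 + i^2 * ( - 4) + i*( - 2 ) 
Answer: 2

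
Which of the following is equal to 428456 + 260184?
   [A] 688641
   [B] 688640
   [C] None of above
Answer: B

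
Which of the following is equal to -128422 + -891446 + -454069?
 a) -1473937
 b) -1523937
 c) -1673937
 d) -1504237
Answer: a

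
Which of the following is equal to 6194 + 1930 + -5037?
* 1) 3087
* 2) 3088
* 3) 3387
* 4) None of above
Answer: 1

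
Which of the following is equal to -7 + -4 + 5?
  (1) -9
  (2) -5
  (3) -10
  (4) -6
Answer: 4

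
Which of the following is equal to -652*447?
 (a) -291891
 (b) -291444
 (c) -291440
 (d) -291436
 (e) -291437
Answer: b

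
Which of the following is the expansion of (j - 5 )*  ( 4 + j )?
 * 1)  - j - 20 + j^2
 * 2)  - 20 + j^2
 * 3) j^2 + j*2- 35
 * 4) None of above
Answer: 1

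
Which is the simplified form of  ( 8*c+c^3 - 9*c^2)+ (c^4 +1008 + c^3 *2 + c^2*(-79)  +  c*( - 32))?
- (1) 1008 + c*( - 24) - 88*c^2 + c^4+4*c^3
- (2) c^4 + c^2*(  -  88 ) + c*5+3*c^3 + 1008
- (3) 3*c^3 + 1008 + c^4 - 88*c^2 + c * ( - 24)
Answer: 3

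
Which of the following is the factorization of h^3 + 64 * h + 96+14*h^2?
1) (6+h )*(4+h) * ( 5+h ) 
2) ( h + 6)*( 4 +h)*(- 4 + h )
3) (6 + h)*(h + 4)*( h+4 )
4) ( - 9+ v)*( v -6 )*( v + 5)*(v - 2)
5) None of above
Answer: 3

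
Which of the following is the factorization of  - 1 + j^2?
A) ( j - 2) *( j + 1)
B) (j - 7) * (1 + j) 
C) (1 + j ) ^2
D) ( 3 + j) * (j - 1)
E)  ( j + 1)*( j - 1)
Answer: E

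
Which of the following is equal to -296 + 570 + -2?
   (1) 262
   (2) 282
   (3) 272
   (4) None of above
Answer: 3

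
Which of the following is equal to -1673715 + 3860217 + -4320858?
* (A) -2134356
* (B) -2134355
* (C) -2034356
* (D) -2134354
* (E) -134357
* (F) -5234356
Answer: A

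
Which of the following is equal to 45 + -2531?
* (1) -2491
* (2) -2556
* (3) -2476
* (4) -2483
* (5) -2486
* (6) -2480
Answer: 5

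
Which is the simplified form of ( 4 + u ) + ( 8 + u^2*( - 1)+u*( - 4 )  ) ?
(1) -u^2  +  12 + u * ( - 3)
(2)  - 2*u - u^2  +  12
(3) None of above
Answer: 1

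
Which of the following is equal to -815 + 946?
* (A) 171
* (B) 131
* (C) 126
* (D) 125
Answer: B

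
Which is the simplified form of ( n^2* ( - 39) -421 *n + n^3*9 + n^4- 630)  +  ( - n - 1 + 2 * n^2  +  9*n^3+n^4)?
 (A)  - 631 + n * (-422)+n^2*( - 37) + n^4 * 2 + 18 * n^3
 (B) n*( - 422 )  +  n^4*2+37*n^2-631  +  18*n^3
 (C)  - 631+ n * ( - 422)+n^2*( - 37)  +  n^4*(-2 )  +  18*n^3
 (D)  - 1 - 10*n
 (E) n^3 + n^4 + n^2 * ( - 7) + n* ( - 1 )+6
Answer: A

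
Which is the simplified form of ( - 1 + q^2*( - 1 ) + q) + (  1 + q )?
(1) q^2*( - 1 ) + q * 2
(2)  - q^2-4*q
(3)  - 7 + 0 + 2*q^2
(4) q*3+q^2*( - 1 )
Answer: 1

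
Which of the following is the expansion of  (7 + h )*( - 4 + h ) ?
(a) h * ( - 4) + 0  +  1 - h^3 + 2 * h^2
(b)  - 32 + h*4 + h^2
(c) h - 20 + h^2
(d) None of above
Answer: d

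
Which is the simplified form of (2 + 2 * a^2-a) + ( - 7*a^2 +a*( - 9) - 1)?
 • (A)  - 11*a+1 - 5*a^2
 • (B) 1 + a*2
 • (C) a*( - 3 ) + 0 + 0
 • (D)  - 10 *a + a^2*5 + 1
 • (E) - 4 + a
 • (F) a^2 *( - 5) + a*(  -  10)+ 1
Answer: F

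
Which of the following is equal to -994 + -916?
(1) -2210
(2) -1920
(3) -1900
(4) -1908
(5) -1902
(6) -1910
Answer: 6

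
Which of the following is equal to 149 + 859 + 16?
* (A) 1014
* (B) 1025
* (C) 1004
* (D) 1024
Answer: D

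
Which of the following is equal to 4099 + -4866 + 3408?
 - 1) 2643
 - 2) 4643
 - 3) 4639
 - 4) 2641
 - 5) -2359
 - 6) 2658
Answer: 4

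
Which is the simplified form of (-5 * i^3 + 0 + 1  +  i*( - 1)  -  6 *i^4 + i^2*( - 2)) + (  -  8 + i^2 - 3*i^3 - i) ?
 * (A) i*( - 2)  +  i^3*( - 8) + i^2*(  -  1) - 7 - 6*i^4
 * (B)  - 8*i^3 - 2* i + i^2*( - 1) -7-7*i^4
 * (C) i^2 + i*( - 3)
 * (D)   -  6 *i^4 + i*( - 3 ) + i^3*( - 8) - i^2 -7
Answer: A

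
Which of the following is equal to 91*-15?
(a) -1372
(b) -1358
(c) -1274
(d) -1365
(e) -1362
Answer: d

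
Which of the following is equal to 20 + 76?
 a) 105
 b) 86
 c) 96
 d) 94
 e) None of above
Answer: c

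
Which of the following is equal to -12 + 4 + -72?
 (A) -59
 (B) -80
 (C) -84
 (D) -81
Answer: B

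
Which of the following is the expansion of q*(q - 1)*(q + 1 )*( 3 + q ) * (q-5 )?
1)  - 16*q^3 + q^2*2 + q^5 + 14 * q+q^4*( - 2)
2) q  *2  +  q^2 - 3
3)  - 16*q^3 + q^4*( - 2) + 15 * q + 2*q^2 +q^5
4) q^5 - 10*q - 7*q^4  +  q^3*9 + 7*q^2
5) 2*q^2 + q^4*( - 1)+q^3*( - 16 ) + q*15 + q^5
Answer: 3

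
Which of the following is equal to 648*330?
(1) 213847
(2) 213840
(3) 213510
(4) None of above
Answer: 2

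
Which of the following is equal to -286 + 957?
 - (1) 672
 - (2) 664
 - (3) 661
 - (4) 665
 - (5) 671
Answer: 5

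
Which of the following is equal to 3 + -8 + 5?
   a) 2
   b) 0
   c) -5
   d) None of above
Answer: b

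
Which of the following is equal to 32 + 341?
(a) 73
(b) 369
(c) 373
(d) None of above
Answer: c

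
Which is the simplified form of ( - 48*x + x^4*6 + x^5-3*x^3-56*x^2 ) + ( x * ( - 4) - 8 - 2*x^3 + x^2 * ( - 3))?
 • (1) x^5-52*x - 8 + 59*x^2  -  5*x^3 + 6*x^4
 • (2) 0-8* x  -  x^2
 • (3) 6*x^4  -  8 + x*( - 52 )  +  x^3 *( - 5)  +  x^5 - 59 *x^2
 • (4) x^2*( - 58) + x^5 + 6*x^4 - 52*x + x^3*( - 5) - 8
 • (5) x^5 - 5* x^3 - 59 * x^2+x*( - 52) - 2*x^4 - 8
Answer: 3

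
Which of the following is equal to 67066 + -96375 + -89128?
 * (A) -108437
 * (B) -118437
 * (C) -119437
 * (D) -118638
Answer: B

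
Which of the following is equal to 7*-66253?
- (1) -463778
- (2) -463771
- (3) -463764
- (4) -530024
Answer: 2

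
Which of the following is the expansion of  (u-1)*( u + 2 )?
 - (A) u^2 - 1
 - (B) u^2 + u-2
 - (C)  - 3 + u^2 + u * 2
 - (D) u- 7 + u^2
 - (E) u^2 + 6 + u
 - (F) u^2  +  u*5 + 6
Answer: B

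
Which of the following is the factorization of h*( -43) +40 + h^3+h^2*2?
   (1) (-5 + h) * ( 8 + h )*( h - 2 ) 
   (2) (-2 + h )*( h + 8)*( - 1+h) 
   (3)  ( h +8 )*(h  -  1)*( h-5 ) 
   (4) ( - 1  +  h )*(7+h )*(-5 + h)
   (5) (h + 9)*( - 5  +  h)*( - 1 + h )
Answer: 3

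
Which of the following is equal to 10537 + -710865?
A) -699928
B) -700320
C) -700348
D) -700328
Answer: D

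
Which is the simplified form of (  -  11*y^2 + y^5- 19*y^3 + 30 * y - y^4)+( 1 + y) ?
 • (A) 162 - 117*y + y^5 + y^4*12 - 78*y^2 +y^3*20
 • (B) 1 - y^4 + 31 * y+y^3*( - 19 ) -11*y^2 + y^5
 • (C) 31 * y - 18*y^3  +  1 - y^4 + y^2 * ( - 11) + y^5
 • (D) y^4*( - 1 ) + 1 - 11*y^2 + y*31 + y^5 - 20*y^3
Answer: B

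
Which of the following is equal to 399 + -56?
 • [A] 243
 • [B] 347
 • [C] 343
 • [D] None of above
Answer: C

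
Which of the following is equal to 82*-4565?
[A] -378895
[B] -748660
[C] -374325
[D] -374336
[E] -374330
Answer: E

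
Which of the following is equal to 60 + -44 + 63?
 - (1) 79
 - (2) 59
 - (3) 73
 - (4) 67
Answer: 1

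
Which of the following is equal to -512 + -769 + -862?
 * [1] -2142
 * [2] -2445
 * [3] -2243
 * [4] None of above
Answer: 4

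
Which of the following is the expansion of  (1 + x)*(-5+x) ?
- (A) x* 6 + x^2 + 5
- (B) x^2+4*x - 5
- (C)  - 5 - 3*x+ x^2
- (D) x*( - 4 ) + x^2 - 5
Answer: D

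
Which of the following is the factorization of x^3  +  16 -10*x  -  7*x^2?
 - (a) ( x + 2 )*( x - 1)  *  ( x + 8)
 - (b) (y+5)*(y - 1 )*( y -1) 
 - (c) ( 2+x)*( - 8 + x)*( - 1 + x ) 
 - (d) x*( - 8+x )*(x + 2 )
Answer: c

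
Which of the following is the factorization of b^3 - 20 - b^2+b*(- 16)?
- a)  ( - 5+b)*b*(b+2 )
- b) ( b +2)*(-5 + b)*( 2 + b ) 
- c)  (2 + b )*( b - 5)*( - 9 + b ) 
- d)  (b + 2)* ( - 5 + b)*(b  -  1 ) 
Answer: b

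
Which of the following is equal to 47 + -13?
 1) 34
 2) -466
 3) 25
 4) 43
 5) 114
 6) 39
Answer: 1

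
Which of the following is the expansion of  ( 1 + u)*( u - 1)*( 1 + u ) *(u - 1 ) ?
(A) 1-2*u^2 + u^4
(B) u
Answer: A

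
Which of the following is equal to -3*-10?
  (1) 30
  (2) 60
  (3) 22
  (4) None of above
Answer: 1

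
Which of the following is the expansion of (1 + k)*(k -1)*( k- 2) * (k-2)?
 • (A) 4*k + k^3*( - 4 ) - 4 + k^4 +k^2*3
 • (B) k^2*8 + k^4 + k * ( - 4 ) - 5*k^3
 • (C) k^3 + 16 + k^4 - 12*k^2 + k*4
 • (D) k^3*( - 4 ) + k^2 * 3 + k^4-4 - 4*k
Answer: A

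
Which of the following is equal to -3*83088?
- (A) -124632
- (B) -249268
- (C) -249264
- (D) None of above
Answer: C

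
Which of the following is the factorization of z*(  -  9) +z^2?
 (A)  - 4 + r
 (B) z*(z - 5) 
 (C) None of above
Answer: C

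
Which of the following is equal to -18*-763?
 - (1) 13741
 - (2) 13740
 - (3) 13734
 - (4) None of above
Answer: 3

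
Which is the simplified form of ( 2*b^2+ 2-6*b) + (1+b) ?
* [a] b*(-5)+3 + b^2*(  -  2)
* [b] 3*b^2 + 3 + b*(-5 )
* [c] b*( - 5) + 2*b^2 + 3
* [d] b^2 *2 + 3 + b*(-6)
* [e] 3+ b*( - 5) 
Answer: c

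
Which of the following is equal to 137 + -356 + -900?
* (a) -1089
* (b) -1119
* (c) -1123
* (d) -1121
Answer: b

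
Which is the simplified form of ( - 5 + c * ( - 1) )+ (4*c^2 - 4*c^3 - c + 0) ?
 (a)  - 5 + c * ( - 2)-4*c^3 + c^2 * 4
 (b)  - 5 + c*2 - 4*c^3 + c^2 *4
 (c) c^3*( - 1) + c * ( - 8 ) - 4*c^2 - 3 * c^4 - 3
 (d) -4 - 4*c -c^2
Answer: a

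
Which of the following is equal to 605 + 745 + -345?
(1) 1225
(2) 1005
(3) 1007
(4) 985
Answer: 2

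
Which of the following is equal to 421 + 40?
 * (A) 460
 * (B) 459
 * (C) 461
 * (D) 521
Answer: C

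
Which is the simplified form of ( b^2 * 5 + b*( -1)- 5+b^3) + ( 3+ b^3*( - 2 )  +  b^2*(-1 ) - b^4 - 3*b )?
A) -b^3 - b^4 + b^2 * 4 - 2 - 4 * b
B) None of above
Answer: A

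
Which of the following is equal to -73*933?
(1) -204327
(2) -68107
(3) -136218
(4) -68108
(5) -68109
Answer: 5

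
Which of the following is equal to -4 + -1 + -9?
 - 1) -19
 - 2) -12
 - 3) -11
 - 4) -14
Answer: 4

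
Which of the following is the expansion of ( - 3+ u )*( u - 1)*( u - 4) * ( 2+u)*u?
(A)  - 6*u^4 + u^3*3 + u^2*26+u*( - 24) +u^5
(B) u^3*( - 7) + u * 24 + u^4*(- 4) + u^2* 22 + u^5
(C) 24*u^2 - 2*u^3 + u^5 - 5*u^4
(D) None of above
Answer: A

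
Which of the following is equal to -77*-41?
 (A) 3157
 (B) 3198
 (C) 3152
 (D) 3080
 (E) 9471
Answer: A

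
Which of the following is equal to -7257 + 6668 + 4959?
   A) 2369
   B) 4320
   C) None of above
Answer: C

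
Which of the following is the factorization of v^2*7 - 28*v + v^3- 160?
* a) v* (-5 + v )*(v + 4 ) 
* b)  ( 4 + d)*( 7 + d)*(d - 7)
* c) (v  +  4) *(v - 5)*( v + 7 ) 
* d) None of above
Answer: d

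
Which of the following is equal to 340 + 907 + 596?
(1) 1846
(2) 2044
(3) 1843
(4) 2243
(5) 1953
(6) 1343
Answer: 3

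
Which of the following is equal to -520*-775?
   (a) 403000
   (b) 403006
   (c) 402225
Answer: a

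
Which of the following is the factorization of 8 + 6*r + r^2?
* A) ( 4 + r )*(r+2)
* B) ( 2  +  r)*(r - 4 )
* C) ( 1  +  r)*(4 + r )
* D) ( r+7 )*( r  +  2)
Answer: A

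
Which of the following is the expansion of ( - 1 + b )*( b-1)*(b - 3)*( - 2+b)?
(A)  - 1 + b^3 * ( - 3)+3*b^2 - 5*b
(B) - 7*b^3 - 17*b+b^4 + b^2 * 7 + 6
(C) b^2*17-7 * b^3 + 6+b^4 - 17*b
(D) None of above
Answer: C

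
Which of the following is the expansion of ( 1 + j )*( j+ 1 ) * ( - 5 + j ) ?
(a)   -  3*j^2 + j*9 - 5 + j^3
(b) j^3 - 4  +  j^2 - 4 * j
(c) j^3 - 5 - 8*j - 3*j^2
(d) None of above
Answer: d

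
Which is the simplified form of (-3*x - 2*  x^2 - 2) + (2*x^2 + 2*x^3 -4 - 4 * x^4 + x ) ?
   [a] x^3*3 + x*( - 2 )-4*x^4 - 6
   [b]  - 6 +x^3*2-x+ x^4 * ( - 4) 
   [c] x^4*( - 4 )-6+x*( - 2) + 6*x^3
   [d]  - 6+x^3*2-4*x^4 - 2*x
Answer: d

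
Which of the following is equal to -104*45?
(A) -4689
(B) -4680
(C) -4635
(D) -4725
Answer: B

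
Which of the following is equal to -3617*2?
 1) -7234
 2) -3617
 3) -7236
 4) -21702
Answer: 1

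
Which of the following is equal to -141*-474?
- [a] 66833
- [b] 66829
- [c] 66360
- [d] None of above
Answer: d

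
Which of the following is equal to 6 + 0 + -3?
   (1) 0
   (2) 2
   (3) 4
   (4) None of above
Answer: 4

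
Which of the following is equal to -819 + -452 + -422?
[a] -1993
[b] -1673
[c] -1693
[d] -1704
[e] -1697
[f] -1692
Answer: c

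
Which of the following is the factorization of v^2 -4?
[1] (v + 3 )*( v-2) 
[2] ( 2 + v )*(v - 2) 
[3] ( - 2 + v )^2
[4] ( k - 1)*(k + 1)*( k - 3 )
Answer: 2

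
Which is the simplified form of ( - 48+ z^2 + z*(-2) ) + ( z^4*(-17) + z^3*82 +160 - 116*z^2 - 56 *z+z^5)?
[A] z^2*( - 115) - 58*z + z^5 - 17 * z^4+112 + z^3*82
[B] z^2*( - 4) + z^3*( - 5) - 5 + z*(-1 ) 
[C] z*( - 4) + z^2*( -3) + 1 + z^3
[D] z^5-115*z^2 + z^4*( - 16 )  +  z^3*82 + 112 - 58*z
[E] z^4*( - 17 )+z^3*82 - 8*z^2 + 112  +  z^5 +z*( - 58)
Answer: A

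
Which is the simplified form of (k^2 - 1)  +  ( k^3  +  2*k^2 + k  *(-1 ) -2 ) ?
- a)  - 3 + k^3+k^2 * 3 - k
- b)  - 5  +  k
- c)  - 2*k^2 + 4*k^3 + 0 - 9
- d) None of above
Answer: a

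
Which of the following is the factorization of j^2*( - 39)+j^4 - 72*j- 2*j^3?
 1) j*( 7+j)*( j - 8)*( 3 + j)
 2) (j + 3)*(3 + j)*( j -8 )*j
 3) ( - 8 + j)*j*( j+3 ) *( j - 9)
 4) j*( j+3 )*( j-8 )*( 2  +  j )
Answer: 2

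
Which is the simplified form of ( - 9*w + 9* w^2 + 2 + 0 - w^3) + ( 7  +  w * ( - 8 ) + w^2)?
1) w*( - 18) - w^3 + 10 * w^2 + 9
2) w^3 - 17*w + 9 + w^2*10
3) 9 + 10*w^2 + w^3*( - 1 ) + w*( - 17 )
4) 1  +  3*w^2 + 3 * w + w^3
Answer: 3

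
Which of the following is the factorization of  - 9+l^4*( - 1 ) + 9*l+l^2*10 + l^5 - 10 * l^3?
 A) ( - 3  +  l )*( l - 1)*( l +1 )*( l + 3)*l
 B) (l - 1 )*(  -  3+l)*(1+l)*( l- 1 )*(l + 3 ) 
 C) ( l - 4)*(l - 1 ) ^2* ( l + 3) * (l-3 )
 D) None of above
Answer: B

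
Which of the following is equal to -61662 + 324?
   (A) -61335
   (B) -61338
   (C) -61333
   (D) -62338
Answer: B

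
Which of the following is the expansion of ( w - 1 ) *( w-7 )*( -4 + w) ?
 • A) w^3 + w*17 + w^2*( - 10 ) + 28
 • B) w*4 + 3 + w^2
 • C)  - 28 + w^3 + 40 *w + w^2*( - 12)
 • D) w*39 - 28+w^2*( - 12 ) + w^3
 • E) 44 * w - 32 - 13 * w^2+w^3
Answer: D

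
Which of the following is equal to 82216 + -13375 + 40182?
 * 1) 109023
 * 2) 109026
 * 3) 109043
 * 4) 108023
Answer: 1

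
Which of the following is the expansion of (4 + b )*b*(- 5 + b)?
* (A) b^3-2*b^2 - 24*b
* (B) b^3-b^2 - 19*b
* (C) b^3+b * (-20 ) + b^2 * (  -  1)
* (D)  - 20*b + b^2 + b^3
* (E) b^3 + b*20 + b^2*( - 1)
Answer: C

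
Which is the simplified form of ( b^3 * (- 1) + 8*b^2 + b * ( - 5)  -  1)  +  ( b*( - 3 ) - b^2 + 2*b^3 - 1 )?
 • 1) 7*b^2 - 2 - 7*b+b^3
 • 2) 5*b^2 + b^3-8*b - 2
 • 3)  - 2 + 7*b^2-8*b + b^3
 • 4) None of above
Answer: 3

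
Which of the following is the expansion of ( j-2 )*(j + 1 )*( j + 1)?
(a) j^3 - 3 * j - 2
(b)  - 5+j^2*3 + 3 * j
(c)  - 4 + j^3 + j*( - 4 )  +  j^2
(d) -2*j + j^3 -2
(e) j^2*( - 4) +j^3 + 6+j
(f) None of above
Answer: a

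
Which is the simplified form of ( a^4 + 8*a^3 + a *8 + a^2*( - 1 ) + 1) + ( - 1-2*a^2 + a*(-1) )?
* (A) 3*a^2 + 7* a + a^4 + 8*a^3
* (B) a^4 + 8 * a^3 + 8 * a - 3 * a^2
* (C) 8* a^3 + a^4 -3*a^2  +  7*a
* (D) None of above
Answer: C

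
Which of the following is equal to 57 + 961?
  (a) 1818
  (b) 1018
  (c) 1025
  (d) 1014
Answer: b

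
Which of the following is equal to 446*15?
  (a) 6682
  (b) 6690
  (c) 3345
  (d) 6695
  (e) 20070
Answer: b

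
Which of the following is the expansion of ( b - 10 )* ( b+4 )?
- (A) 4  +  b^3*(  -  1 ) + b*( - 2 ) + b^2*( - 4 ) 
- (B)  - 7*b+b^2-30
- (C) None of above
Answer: C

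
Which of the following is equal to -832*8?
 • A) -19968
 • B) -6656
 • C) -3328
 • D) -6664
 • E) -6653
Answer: B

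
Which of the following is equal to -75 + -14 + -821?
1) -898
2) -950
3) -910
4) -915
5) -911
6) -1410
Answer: 3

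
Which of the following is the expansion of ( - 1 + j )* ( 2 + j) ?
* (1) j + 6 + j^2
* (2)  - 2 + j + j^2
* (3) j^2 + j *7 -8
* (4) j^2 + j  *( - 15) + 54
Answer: 2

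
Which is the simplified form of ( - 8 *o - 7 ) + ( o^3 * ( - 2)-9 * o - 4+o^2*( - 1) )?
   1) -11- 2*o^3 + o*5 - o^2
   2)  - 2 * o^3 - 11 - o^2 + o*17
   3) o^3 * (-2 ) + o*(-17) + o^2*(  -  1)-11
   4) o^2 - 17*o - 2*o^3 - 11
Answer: 3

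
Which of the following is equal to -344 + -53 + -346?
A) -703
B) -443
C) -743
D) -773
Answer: C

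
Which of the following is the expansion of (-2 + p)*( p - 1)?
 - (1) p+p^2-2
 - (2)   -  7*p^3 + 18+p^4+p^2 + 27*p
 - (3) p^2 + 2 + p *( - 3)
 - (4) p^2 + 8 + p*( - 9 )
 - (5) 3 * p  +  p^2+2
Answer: 3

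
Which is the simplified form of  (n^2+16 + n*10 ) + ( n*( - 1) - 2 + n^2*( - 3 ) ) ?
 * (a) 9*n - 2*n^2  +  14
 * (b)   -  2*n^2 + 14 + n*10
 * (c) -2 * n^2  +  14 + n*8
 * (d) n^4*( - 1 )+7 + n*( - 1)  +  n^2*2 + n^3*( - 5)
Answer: a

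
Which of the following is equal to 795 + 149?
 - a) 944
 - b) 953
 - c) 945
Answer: a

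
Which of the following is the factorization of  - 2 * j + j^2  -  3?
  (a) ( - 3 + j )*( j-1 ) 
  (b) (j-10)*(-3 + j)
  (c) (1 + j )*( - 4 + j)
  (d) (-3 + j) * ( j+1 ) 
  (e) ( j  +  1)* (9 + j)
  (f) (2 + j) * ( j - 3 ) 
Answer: d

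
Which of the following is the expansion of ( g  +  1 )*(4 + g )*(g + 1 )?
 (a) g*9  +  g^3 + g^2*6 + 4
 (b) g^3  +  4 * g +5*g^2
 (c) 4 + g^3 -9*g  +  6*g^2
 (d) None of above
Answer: a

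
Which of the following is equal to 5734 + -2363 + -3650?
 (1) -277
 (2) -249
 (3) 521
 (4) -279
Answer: 4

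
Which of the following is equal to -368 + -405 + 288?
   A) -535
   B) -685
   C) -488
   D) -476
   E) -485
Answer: E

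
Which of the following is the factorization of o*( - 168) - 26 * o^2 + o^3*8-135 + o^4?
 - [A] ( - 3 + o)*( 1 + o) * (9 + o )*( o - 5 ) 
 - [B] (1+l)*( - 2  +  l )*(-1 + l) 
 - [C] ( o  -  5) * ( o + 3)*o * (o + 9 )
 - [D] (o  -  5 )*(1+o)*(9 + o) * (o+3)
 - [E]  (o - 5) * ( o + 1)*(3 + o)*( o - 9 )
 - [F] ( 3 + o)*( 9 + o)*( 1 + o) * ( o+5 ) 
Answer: D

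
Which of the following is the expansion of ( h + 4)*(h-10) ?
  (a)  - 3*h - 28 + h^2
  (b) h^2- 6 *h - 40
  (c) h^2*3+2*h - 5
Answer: b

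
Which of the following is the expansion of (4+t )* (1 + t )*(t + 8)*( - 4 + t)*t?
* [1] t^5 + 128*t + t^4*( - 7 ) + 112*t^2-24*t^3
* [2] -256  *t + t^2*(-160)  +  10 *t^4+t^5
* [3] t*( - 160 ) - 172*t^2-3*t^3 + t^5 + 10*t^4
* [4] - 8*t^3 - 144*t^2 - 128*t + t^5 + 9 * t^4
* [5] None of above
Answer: 4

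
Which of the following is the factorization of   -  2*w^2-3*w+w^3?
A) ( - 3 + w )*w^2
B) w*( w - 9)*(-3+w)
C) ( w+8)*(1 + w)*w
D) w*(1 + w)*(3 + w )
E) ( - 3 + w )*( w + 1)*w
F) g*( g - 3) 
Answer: E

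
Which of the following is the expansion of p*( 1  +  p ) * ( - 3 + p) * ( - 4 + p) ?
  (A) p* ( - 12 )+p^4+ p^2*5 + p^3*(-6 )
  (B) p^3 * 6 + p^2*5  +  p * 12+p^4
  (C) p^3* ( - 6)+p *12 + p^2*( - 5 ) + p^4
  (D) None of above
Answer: D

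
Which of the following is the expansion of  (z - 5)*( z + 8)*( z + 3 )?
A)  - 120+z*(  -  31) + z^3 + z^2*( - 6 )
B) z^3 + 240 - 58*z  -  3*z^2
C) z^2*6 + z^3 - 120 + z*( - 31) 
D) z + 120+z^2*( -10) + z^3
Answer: C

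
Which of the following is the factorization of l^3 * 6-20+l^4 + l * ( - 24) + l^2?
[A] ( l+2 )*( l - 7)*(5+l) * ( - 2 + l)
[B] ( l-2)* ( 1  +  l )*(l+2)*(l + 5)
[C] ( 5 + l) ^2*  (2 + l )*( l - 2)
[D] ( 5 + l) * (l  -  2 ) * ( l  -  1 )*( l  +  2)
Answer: B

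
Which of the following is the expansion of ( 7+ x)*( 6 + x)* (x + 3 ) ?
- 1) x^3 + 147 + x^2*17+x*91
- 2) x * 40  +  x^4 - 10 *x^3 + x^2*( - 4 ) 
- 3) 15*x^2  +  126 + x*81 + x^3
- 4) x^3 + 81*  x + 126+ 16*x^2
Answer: 4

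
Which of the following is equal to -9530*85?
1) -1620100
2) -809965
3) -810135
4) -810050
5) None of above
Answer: 4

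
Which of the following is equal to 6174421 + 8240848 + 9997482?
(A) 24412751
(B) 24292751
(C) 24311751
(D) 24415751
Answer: A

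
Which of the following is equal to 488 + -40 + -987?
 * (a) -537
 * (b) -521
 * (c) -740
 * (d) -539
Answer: d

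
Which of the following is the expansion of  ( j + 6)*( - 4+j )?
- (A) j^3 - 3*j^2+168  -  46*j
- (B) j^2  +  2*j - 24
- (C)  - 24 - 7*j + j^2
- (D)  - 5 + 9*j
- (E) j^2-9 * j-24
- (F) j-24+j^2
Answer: B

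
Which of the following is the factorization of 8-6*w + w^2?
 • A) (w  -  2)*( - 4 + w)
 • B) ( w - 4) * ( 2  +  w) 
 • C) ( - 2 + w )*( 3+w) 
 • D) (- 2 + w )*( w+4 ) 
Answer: A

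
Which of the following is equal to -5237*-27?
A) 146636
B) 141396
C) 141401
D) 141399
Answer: D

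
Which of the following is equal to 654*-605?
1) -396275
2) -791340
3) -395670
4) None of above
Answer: 3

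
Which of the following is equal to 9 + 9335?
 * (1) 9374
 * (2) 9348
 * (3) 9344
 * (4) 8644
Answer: 3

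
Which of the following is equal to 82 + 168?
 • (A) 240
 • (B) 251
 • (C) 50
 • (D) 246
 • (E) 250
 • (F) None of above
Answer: E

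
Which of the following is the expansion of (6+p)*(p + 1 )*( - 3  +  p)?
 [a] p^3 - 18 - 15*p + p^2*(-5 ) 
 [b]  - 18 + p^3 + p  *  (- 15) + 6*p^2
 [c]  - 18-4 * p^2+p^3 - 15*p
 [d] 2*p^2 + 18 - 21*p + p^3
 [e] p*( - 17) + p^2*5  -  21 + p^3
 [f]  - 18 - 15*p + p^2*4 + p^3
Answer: f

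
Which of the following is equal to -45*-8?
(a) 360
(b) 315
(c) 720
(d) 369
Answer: a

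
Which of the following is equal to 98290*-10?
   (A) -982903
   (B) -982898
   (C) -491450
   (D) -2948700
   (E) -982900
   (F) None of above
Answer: E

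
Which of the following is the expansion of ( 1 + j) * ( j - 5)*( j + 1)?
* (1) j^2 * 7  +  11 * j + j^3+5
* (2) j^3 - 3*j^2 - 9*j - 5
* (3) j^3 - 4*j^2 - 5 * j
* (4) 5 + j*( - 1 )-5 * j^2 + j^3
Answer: 2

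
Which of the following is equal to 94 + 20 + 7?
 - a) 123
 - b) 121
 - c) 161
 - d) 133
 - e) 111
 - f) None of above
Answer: b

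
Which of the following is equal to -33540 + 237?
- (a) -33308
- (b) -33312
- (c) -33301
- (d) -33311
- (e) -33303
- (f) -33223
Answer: e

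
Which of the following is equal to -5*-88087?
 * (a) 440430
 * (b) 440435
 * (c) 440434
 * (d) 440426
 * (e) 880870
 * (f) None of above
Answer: b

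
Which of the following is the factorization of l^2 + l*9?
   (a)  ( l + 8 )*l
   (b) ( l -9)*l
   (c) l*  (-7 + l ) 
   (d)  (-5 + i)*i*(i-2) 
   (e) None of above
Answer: e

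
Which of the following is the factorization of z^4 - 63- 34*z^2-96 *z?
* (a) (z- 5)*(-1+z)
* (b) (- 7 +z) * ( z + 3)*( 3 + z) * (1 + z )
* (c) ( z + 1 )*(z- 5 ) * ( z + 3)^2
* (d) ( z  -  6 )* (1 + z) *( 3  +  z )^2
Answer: b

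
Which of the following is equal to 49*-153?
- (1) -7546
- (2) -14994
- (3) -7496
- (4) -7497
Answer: 4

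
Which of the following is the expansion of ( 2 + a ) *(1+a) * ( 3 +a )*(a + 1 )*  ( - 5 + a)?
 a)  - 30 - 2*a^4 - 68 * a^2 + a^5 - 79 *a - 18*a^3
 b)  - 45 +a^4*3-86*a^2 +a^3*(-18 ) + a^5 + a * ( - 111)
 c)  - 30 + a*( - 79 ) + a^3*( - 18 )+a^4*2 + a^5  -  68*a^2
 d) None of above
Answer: c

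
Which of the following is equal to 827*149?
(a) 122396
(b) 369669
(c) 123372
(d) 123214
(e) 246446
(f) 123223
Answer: f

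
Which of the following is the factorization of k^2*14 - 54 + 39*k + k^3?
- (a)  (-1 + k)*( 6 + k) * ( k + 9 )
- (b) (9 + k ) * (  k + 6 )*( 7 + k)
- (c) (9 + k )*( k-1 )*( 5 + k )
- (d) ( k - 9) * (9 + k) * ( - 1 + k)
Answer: a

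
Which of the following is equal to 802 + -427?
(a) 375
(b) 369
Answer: a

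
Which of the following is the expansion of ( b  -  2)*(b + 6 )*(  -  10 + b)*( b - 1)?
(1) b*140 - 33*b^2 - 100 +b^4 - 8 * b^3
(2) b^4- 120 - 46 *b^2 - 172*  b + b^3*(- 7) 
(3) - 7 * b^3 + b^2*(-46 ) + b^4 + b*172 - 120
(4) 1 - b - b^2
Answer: 3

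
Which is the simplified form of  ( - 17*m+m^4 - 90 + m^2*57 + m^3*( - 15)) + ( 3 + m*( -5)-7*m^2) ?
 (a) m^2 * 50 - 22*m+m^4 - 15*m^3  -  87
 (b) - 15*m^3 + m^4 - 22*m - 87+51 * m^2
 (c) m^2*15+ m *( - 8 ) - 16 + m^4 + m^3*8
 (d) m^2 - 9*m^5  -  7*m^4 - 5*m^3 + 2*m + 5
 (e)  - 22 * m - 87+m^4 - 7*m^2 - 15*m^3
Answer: a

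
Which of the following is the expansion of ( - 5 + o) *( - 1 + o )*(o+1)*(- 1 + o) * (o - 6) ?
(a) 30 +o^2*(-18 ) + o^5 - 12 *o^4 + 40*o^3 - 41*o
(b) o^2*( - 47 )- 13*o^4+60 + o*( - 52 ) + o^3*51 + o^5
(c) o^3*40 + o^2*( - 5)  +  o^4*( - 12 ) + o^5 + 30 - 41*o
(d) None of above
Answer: a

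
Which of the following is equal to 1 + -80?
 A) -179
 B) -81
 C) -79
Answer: C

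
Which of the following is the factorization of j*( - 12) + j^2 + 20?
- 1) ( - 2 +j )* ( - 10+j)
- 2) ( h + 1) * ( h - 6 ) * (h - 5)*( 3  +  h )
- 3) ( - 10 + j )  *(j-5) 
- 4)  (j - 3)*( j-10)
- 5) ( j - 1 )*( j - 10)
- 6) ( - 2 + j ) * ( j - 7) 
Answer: 1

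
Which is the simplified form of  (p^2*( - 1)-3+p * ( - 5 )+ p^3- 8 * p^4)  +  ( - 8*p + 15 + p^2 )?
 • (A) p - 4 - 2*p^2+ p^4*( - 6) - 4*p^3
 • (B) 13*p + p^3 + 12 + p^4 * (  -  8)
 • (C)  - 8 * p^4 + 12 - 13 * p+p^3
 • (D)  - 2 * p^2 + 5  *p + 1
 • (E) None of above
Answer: C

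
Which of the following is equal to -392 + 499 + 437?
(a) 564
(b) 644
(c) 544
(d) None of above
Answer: c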